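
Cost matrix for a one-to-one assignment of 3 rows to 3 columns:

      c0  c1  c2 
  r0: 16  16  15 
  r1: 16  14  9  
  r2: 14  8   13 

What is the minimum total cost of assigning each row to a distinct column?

Minimum assignment cost: 33

optimal assignment: row0→col0 (cost 16), row1→col2 (cost 9), row2→col1 (cost 8)
total = 16 + 9 + 8 = 33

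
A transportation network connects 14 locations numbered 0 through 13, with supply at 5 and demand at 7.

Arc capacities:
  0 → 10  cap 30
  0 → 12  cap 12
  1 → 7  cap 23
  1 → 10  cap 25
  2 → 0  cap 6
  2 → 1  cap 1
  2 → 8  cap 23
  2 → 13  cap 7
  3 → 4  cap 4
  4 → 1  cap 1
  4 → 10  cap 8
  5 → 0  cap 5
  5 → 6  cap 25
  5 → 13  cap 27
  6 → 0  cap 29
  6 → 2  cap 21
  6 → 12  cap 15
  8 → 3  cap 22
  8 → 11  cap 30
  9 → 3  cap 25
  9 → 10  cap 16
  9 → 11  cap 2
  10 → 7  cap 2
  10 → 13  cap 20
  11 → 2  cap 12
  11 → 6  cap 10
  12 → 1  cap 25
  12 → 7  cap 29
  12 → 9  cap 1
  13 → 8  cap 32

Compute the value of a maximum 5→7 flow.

Maximum flow value: 31

augment #1: 5→0→10→7 bottleneck 2, total now 2
augment #2: 5→0→12→7 bottleneck 3, total now 5
augment #3: 5→6→12→7 bottleneck 15, total now 20
augment #4: 5→6→0→12→7 bottleneck 9, total now 29
augment #5: 5→6→2→1→7 bottleneck 1, total now 30
augment #6: 5→13→8→3→4→1→7 bottleneck 1, total now 31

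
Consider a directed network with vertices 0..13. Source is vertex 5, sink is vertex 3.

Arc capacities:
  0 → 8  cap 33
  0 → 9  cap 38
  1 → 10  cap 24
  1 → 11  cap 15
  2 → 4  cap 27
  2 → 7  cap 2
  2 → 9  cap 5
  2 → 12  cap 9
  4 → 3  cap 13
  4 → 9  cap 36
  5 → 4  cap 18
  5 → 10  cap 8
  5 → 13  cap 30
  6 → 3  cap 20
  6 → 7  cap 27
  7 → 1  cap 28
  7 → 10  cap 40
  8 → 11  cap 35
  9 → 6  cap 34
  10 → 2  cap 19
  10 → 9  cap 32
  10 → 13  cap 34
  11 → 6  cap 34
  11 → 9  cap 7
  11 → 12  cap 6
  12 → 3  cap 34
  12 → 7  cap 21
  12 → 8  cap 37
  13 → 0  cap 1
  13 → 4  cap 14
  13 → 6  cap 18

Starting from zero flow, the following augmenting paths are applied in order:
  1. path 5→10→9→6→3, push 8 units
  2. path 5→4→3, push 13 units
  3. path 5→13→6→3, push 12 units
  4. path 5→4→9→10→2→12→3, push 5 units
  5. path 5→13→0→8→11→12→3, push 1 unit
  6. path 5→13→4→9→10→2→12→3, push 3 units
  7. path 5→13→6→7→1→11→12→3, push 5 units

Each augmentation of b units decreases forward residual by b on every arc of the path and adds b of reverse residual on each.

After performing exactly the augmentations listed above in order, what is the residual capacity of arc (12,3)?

after path 1 (5→10→9→6→3, push 8): res(12,3)=34
after path 2 (5→4→3, push 13): res(12,3)=34
after path 3 (5→13→6→3, push 12): res(12,3)=34
after path 4 (5→4→9→10→2→12→3, push 5): res(12,3)=29
after path 5 (5→13→0→8→11→12→3, push 1): res(12,3)=28
after path 6 (5→13→4→9→10→2→12→3, push 3): res(12,3)=25
after path 7 (5→13→6→7→1→11→12→3, push 5): res(12,3)=20

Residual capacity of (12,3): 20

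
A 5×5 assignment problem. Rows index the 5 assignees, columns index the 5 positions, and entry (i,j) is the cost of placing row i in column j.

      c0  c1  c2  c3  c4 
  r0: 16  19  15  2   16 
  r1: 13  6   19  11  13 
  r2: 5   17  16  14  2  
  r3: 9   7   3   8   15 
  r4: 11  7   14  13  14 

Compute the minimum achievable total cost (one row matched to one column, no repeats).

Minimum assignment cost: 24

optimal assignment: row0→col3 (cost 2), row1→col1 (cost 6), row2→col4 (cost 2), row3→col2 (cost 3), row4→col0 (cost 11)
total = 2 + 6 + 2 + 3 + 11 = 24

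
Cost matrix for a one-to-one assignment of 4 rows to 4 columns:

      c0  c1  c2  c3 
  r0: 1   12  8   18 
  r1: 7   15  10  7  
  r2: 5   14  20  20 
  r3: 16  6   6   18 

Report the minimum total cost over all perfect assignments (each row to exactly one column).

optimal assignment: row0→col2 (cost 8), row1→col3 (cost 7), row2→col0 (cost 5), row3→col1 (cost 6)
total = 8 + 7 + 5 + 6 = 26

Minimum assignment cost: 26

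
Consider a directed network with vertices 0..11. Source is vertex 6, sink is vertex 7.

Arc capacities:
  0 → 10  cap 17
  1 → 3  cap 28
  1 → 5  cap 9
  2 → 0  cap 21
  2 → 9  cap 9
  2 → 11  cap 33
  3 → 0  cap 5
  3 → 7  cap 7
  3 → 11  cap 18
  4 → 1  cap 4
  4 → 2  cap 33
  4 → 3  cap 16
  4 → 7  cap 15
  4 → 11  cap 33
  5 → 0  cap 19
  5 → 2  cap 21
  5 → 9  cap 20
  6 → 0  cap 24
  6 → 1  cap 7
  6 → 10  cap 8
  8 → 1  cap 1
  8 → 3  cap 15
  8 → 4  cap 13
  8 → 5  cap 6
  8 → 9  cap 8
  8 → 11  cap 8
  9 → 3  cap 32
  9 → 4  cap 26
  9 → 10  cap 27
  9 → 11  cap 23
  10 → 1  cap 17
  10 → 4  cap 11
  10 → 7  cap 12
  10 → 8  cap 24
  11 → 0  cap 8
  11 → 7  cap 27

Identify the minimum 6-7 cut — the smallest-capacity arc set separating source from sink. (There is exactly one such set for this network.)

Min-cut arcs: {(0,10), (6,1), (6,10)} (total capacity 32)

augment #1: 6→10→7 push 8
augment #2: 6→0→10→7 push 4
augment #3: 6→1→3→7 push 7
augment #4: 6→0→10→4→7 push 11
augment #5: 6→0→10→8→4→7 push 2
max flow = 32; residual-reachable set from 6 gives S-side
cut edges (S→T): {(0,10), (6,1), (6,10)} total cap 32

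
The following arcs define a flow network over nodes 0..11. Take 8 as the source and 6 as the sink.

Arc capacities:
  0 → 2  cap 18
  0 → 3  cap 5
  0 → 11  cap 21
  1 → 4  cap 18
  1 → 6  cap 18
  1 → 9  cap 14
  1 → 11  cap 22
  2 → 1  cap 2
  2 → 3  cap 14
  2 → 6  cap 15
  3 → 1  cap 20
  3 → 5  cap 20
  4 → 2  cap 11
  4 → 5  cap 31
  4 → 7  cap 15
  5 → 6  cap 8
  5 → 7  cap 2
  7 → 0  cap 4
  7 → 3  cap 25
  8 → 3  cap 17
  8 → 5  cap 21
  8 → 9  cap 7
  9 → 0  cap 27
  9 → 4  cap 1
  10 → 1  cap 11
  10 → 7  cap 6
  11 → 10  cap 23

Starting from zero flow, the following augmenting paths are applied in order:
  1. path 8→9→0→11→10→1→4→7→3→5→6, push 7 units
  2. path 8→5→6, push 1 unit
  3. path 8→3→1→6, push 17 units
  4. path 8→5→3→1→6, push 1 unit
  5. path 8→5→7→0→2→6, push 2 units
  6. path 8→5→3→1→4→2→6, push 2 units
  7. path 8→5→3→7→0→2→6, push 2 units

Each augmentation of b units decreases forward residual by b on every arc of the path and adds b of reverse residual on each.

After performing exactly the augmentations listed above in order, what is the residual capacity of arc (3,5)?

after path 1 (8→9→0→11→10→1→4→7→3→5→6, push 7): res(3,5)=13
after path 2 (8→5→6, push 1): res(3,5)=13
after path 3 (8→3→1→6, push 17): res(3,5)=13
after path 4 (8→5→3→1→6, push 1): res(3,5)=14
after path 5 (8→5→7→0→2→6, push 2): res(3,5)=14
after path 6 (8→5→3→1→4→2→6, push 2): res(3,5)=16
after path 7 (8→5→3→7→0→2→6, push 2): res(3,5)=18

Residual capacity of (3,5): 18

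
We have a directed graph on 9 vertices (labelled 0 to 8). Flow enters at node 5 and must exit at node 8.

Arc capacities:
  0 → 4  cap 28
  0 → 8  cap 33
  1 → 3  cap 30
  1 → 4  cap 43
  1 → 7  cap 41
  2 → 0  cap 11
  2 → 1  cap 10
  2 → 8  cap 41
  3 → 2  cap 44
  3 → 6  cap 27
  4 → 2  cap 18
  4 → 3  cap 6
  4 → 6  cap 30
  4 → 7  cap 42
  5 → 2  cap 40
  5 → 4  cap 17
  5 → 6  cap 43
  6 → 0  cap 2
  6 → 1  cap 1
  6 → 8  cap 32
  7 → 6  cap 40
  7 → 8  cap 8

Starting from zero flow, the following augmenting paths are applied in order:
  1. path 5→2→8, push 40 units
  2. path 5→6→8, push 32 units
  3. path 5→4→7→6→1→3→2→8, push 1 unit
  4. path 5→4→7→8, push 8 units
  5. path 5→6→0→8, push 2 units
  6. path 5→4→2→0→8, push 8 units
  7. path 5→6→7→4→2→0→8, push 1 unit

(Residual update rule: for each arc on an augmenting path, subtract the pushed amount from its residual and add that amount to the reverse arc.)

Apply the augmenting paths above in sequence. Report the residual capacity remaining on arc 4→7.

after path 1 (5→2→8, push 40): res(4,7)=42
after path 2 (5→6→8, push 32): res(4,7)=42
after path 3 (5→4→7→6→1→3→2→8, push 1): res(4,7)=41
after path 4 (5→4→7→8, push 8): res(4,7)=33
after path 5 (5→6→0→8, push 2): res(4,7)=33
after path 6 (5→4→2→0→8, push 8): res(4,7)=33
after path 7 (5→6→7→4→2→0→8, push 1): res(4,7)=34

Residual capacity of (4,7): 34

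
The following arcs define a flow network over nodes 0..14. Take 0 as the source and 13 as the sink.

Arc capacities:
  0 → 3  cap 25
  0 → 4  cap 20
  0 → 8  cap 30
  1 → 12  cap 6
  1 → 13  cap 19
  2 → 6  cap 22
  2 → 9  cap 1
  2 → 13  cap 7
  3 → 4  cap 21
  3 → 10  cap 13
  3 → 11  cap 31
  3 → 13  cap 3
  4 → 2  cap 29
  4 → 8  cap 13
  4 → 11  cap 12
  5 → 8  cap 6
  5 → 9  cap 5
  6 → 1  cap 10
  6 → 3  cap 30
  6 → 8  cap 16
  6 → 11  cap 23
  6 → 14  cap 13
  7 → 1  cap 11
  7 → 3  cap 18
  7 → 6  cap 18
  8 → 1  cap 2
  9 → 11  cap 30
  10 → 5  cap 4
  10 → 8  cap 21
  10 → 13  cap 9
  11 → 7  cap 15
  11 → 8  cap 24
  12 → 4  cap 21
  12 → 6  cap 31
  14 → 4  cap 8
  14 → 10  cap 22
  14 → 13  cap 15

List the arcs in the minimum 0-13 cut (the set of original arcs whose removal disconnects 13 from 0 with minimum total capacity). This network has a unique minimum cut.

Min-cut arcs: {(0,3), (0,4), (8,1)} (total capacity 47)

augment #1: 0→3→13 push 3
augment #2: 0→3→10→13 push 9
augment #3: 0→4→2→13 push 7
augment #4: 0→8→1→13 push 2
augment #5: 0→3→11→7→1→13 push 11
augment #6: 0→4→2→6→1→13 push 6
augment #7: 0→4→2→6→14→13 push 7
augment #8: 0→3→4→2→6→14→13 push 2
max flow = 47; residual-reachable set from 0 gives S-side
cut edges (S→T): {(0,3), (0,4), (8,1)} total cap 47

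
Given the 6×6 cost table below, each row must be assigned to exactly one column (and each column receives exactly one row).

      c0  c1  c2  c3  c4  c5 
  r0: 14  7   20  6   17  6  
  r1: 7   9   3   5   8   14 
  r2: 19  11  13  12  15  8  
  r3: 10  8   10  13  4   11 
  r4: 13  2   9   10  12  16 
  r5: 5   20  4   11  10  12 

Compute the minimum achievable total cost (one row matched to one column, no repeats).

optimal assignment: row0→col3 (cost 6), row1→col2 (cost 3), row2→col5 (cost 8), row3→col4 (cost 4), row4→col1 (cost 2), row5→col0 (cost 5)
total = 6 + 3 + 8 + 4 + 2 + 5 = 28

Minimum assignment cost: 28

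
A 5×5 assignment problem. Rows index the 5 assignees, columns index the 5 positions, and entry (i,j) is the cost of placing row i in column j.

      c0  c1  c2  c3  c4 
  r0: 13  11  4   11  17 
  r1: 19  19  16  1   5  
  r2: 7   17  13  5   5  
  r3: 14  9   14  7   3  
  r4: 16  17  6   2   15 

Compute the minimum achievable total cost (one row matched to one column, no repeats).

Minimum assignment cost: 27

optimal assignment: row0→col2 (cost 4), row1→col4 (cost 5), row2→col0 (cost 7), row3→col1 (cost 9), row4→col3 (cost 2)
total = 4 + 5 + 7 + 9 + 2 = 27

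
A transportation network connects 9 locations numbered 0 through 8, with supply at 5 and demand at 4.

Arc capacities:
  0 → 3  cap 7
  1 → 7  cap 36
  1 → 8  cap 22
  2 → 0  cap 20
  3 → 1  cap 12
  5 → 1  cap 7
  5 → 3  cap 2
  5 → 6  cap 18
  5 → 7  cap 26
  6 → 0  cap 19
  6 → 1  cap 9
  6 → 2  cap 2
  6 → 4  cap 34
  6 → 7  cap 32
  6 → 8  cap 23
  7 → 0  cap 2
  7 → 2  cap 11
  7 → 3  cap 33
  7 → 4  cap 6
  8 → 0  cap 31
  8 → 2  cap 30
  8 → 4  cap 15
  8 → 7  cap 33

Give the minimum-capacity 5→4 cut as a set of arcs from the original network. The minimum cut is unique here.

Min-cut arcs: {(5,6), (7,4), (8,4)} (total capacity 39)

augment #1: 5→6→4 push 18
augment #2: 5→7→4 push 6
augment #3: 5→1→8→4 push 7
augment #4: 5→3→1→8→4 push 2
augment #5: 5→7→3→1→8→4 push 6
max flow = 39; residual-reachable set from 5 gives S-side
cut edges (S→T): {(5,6), (7,4), (8,4)} total cap 39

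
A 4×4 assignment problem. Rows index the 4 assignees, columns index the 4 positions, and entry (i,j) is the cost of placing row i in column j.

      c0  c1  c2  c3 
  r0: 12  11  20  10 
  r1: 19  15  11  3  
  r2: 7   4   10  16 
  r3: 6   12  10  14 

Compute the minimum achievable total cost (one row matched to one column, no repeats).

Minimum assignment cost: 29

optimal assignment: row0→col0 (cost 12), row1→col3 (cost 3), row2→col1 (cost 4), row3→col2 (cost 10)
total = 12 + 3 + 4 + 10 = 29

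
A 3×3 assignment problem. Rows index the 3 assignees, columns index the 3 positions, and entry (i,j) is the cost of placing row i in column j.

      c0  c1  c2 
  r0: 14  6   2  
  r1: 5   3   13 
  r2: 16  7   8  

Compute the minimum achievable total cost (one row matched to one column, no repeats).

optimal assignment: row0→col2 (cost 2), row1→col0 (cost 5), row2→col1 (cost 7)
total = 2 + 5 + 7 = 14

Minimum assignment cost: 14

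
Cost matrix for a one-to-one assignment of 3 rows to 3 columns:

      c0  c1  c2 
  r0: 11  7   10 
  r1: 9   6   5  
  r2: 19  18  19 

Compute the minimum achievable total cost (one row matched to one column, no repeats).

Minimum assignment cost: 31

optimal assignment: row0→col1 (cost 7), row1→col2 (cost 5), row2→col0 (cost 19)
total = 7 + 5 + 19 = 31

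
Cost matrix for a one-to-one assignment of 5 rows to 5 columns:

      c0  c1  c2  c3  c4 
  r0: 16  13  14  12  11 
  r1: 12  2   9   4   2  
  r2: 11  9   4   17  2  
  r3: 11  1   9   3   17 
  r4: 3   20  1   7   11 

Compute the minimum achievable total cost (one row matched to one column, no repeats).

Minimum assignment cost: 22

optimal assignment: row0→col3 (cost 12), row1→col4 (cost 2), row2→col2 (cost 4), row3→col1 (cost 1), row4→col0 (cost 3)
total = 12 + 2 + 4 + 1 + 3 = 22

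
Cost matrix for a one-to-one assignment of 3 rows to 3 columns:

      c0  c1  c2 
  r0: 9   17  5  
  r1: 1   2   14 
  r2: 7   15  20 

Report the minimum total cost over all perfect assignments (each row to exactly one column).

Minimum assignment cost: 14

optimal assignment: row0→col2 (cost 5), row1→col1 (cost 2), row2→col0 (cost 7)
total = 5 + 2 + 7 = 14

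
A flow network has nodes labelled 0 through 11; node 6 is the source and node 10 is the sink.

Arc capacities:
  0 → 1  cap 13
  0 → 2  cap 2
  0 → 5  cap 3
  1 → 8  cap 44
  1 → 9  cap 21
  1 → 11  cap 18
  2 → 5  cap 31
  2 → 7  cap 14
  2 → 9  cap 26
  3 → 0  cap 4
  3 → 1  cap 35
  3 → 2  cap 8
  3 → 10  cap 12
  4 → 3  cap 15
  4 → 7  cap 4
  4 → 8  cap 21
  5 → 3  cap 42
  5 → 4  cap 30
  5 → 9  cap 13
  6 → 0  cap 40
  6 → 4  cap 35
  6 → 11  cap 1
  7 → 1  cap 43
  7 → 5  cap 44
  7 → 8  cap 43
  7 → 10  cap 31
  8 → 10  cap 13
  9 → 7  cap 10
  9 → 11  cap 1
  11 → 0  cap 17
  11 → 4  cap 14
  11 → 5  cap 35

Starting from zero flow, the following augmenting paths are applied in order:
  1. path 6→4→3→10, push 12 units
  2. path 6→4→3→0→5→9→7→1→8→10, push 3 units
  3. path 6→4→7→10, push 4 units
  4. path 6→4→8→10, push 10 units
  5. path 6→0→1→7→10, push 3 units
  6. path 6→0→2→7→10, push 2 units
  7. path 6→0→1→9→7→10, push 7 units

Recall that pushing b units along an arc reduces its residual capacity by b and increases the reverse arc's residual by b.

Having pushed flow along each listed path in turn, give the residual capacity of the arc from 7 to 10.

Residual capacity of (7,10): 15

after path 1 (6→4→3→10, push 12): res(7,10)=31
after path 2 (6→4→3→0→5→9→7→1→8→10, push 3): res(7,10)=31
after path 3 (6→4→7→10, push 4): res(7,10)=27
after path 4 (6→4→8→10, push 10): res(7,10)=27
after path 5 (6→0→1→7→10, push 3): res(7,10)=24
after path 6 (6→0→2→7→10, push 2): res(7,10)=22
after path 7 (6→0→1→9→7→10, push 7): res(7,10)=15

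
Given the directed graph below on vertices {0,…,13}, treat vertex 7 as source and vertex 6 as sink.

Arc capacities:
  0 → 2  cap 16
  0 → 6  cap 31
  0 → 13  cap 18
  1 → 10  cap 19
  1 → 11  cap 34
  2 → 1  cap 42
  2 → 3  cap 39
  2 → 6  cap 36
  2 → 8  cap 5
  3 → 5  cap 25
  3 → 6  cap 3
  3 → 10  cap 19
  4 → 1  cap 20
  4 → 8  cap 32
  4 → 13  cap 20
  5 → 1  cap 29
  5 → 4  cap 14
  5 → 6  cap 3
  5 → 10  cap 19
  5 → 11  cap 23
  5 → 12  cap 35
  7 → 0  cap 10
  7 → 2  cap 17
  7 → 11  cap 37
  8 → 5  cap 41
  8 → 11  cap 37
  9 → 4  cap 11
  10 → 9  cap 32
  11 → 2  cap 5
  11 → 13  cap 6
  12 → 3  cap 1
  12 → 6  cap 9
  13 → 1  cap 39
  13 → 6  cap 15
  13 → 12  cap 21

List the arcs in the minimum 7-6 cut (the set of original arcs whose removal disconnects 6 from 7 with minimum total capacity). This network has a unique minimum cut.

Min-cut arcs: {(7,0), (7,2), (11,2), (11,13)} (total capacity 38)

augment #1: 7→0→6 push 10
augment #2: 7→2→6 push 17
augment #3: 7→11→2→6 push 5
augment #4: 7→11→13→6 push 6
max flow = 38; residual-reachable set from 7 gives S-side
cut edges (S→T): {(7,0), (7,2), (11,2), (11,13)} total cap 38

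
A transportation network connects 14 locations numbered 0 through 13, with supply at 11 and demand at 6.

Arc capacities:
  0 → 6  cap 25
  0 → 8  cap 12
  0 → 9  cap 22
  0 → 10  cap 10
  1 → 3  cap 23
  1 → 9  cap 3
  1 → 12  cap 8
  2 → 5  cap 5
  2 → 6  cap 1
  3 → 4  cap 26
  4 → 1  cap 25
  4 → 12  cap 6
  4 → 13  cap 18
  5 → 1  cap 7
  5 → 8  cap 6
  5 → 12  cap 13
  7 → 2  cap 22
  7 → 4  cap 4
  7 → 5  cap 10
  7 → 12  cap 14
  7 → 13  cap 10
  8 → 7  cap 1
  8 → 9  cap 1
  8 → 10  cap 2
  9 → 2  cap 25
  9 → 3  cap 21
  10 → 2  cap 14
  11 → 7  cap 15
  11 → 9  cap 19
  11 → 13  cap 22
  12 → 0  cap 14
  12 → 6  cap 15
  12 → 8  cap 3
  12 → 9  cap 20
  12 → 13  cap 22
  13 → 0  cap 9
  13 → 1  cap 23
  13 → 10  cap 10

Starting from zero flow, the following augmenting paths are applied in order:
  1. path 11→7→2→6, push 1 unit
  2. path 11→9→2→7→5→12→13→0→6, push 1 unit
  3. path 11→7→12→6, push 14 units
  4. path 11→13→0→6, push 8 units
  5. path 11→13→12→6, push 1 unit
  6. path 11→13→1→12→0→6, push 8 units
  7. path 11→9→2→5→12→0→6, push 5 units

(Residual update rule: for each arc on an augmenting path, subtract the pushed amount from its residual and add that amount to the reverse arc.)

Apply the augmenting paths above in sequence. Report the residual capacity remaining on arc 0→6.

after path 1 (11→7→2→6, push 1): res(0,6)=25
after path 2 (11→9→2→7→5→12→13→0→6, push 1): res(0,6)=24
after path 3 (11→7→12→6, push 14): res(0,6)=24
after path 4 (11→13→0→6, push 8): res(0,6)=16
after path 5 (11→13→12→6, push 1): res(0,6)=16
after path 6 (11→13→1→12→0→6, push 8): res(0,6)=8
after path 7 (11→9→2→5→12→0→6, push 5): res(0,6)=3

Residual capacity of (0,6): 3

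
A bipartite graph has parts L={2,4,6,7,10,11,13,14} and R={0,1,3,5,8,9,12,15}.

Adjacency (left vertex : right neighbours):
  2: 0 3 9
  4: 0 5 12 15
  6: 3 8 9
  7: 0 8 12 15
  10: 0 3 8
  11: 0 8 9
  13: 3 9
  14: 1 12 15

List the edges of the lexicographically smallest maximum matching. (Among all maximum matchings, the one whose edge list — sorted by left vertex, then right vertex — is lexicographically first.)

Lex-smallest maximum matching: {(2,0), (4,5), (6,3), (7,12), (10,8), (11,9), (14,1)}

|M| = 7 (so the lex-smallest maximum matching has 7 edges)
process left vertices in ascending order; for each, take the smallest-labelled available neighbour that still permits 7 edges overall, or leave it unmatched if none does
lex-smallest matching: {2-0, 4-5, 6-3, 7-12, 10-8, 11-9, 14-1}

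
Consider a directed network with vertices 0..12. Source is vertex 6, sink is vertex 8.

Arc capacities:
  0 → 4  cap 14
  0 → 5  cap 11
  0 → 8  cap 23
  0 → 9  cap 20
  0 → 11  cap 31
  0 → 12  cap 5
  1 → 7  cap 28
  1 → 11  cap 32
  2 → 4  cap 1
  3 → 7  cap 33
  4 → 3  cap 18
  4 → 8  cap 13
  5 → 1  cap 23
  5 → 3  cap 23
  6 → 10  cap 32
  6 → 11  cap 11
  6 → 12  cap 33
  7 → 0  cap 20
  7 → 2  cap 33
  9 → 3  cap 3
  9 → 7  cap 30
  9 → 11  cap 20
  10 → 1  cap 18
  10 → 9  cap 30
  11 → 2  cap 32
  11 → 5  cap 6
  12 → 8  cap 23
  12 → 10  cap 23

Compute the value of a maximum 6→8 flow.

Maximum flow value: 44

augment #1: 6→12→8 bottleneck 23, total now 23
augment #2: 6→11→2→4→8 bottleneck 1, total now 24
augment #3: 6→10→1→7→0→8 bottleneck 18, total now 42
augment #4: 6→10→9→7→0→8 bottleneck 2, total now 44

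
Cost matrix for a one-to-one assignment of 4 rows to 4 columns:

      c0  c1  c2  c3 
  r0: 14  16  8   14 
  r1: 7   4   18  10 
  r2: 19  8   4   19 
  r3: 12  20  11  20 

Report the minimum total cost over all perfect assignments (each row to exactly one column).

optimal assignment: row0→col3 (cost 14), row1→col1 (cost 4), row2→col2 (cost 4), row3→col0 (cost 12)
total = 14 + 4 + 4 + 12 = 34

Minimum assignment cost: 34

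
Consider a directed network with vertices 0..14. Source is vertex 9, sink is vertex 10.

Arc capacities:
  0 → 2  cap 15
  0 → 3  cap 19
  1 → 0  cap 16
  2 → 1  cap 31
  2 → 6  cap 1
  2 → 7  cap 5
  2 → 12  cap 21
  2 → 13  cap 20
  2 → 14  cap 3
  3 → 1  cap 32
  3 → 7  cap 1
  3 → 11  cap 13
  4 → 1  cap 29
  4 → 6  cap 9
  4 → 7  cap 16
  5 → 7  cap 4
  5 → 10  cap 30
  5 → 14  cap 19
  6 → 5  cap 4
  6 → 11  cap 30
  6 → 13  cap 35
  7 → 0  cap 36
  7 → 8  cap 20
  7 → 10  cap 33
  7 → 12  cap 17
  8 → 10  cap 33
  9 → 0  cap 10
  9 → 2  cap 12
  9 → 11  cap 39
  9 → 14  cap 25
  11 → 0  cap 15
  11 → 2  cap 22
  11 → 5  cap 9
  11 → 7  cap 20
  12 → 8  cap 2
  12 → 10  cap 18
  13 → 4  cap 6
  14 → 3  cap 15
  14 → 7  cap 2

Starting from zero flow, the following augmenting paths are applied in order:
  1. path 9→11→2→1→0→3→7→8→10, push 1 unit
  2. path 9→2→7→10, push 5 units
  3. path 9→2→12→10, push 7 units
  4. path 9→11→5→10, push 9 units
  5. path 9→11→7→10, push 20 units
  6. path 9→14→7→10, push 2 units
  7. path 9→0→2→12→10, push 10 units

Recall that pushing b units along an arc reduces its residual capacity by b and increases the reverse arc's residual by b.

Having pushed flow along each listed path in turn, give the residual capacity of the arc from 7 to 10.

after path 1 (9→11→2→1→0→3→7→8→10, push 1): res(7,10)=33
after path 2 (9→2→7→10, push 5): res(7,10)=28
after path 3 (9→2→12→10, push 7): res(7,10)=28
after path 4 (9→11→5→10, push 9): res(7,10)=28
after path 5 (9→11→7→10, push 20): res(7,10)=8
after path 6 (9→14→7→10, push 2): res(7,10)=6
after path 7 (9→0→2→12→10, push 10): res(7,10)=6

Residual capacity of (7,10): 6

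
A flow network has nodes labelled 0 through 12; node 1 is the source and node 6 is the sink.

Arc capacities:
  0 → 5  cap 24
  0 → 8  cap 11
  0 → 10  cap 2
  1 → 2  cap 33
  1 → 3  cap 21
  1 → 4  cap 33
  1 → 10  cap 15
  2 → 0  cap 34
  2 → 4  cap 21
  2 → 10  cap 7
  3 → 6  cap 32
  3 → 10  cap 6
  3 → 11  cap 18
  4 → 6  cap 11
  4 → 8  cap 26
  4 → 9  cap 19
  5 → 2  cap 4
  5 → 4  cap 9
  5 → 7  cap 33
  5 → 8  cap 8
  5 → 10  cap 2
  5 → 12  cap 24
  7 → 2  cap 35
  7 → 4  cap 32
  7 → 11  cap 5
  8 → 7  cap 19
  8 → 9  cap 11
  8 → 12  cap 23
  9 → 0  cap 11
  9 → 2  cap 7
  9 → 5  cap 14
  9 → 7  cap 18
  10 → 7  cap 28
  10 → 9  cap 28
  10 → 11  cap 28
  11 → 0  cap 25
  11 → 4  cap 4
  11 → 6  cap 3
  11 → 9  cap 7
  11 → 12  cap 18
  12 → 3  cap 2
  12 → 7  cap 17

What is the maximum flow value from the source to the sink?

Maximum flow value: 37

augment #1: 1→3→6 bottleneck 21, total now 21
augment #2: 1→4→6 bottleneck 11, total now 32
augment #3: 1→10→11→6 bottleneck 3, total now 35
augment #4: 1→4→8→12→3→6 bottleneck 2, total now 37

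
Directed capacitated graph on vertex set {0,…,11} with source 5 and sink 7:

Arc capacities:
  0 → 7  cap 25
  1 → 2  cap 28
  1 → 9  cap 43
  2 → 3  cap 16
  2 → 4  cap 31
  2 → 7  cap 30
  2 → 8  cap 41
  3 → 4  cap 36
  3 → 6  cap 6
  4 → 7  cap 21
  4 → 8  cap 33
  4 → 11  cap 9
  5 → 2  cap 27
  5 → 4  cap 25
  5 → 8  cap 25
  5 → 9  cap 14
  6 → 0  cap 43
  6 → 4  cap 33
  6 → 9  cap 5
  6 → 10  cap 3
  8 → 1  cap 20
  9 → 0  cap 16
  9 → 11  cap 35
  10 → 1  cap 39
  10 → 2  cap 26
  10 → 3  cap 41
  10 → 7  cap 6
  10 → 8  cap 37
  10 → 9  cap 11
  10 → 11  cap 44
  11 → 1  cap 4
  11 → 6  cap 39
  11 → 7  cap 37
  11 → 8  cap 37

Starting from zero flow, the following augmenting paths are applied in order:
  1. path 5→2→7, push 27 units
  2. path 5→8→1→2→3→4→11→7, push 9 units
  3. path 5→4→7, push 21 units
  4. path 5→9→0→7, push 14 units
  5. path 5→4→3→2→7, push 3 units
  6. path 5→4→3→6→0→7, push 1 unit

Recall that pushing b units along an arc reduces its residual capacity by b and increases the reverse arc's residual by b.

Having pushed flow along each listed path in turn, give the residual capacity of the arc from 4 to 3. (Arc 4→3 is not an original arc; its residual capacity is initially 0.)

after path 1 (5→2→7, push 27): res(4,3)=0
after path 2 (5→8→1→2→3→4→11→7, push 9): res(4,3)=9
after path 3 (5→4→7, push 21): res(4,3)=9
after path 4 (5→9→0→7, push 14): res(4,3)=9
after path 5 (5→4→3→2→7, push 3): res(4,3)=6
after path 6 (5→4→3→6→0→7, push 1): res(4,3)=5

Residual capacity of (4,3): 5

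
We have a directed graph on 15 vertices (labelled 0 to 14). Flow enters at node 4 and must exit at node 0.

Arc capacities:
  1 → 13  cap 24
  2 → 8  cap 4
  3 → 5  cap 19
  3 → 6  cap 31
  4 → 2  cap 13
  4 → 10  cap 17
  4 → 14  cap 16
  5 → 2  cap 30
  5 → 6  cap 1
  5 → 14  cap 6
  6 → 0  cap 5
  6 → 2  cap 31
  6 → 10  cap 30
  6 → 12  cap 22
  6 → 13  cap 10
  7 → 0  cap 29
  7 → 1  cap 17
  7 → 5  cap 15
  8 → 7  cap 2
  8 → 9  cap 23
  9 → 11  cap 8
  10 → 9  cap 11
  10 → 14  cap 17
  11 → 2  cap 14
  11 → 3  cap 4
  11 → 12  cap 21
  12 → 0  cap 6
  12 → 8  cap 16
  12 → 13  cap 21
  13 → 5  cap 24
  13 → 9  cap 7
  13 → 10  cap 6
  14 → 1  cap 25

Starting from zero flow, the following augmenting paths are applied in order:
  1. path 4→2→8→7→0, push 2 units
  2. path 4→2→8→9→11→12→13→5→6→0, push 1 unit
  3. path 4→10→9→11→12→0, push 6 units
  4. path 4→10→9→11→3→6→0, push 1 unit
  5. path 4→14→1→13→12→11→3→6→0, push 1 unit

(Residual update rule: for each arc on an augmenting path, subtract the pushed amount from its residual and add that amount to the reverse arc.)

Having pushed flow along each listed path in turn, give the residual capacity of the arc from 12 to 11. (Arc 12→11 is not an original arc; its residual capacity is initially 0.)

Residual capacity of (12,11): 6

after path 1 (4→2→8→7→0, push 2): res(12,11)=0
after path 2 (4→2→8→9→11→12→13→5→6→0, push 1): res(12,11)=1
after path 3 (4→10→9→11→12→0, push 6): res(12,11)=7
after path 4 (4→10→9→11→3→6→0, push 1): res(12,11)=7
after path 5 (4→14→1→13→12→11→3→6→0, push 1): res(12,11)=6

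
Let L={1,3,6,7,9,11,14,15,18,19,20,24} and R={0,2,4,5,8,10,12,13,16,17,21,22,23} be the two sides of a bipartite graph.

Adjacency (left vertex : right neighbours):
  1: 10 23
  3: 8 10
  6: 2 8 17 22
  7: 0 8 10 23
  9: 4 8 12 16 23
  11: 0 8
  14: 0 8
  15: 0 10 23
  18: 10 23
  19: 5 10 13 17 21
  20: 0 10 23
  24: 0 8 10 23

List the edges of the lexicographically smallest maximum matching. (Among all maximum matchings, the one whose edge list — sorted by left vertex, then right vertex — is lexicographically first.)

|M| = 7 (so the lex-smallest maximum matching has 7 edges)
process left vertices in ascending order; for each, take the smallest-labelled available neighbour that still permits 7 edges overall, or leave it unmatched if none does
lex-smallest matching: {1-10, 3-8, 6-2, 7-0, 9-4, 15-23, 19-5}

Lex-smallest maximum matching: {(1,10), (3,8), (6,2), (7,0), (9,4), (15,23), (19,5)}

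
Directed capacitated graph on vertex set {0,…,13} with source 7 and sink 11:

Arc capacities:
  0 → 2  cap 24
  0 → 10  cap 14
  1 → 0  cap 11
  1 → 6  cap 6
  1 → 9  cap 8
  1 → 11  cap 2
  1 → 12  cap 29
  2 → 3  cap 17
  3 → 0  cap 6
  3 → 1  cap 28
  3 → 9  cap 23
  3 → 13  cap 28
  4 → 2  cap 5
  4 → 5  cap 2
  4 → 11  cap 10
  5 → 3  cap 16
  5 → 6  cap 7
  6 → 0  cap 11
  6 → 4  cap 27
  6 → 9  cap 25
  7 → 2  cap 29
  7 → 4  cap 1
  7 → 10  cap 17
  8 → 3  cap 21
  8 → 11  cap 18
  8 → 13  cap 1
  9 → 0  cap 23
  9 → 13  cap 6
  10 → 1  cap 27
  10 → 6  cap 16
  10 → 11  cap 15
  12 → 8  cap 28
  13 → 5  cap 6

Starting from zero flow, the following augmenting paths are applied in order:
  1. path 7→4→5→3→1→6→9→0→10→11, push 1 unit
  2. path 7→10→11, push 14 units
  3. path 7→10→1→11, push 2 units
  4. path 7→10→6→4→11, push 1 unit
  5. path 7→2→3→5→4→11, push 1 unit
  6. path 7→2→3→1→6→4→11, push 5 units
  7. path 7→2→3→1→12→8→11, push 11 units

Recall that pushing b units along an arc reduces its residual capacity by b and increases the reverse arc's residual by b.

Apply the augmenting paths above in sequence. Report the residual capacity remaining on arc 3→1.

after path 1 (7→4→5→3→1→6→9→0→10→11, push 1): res(3,1)=27
after path 2 (7→10→11, push 14): res(3,1)=27
after path 3 (7→10→1→11, push 2): res(3,1)=27
after path 4 (7→10→6→4→11, push 1): res(3,1)=27
after path 5 (7→2→3→5→4→11, push 1): res(3,1)=27
after path 6 (7→2→3→1→6→4→11, push 5): res(3,1)=22
after path 7 (7→2→3→1→12→8→11, push 11): res(3,1)=11

Residual capacity of (3,1): 11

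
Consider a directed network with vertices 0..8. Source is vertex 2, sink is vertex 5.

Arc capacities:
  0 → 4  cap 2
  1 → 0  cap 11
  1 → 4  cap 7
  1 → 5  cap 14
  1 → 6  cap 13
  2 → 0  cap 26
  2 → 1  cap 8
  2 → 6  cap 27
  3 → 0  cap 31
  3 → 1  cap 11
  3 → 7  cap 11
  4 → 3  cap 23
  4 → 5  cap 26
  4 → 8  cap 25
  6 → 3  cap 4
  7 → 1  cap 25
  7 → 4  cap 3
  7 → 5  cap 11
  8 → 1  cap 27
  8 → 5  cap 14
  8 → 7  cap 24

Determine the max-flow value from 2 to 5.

Maximum flow value: 14

augment #1: 2→1→5 bottleneck 8, total now 8
augment #2: 2→0→4→5 bottleneck 2, total now 10
augment #3: 2→6→3→1→5 bottleneck 4, total now 14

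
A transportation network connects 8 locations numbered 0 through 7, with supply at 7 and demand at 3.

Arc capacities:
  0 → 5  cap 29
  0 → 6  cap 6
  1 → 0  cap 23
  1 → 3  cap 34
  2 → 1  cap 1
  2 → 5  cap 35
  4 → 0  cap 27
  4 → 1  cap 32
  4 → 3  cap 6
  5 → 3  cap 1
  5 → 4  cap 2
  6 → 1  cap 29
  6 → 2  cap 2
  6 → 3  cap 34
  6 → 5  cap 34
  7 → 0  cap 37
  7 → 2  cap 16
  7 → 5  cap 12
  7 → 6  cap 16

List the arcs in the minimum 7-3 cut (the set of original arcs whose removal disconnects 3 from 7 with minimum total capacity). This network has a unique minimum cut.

augment #1: 7→5→3 push 1
augment #2: 7→6→3 push 16
augment #3: 7→0→6→3 push 6
augment #4: 7→2→1→3 push 1
augment #5: 7→5→4→3 push 2
max flow = 26; residual-reachable set from 7 gives S-side
cut edges (S→T): {(0,6), (2,1), (5,3), (5,4), (7,6)} total cap 26

Min-cut arcs: {(0,6), (2,1), (5,3), (5,4), (7,6)} (total capacity 26)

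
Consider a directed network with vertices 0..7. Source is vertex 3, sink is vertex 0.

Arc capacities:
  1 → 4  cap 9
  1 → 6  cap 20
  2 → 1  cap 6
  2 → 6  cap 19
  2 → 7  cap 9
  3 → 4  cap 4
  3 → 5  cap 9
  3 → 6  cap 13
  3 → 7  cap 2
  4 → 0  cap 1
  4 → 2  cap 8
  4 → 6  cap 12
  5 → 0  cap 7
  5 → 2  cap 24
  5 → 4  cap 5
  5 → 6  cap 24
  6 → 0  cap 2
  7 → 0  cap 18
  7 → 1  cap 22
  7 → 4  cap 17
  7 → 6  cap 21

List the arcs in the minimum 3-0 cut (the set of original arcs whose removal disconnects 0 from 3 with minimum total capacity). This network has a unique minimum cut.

Min-cut arcs: {(3,4), (3,5), (3,7), (6,0)} (total capacity 17)

augment #1: 3→4→0 push 1
augment #2: 3→5→0 push 7
augment #3: 3→6→0 push 2
augment #4: 3→7→0 push 2
augment #5: 3→4→2→7→0 push 3
augment #6: 3→5→2→7→0 push 2
max flow = 17; residual-reachable set from 3 gives S-side
cut edges (S→T): {(3,4), (3,5), (3,7), (6,0)} total cap 17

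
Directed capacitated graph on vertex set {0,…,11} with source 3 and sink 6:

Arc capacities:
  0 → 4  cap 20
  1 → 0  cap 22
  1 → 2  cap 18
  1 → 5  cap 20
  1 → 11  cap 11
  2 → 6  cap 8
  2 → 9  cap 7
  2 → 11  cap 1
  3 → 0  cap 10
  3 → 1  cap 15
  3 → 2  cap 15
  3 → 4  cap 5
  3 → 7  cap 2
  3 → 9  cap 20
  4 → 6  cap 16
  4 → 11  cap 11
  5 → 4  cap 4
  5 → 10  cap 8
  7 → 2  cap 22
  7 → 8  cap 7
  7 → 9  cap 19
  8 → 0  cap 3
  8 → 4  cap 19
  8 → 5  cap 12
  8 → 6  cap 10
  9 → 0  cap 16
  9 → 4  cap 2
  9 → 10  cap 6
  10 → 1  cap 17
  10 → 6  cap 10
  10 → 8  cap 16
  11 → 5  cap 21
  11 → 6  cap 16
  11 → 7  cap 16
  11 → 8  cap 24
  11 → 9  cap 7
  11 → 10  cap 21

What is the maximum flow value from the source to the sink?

augment #1: 3→2→6 bottleneck 8, total now 8
augment #2: 3→4→6 bottleneck 5, total now 13
augment #3: 3→0→4→6 bottleneck 10, total now 23
augment #4: 3→1→11→6 bottleneck 11, total now 34
augment #5: 3→2→11→6 bottleneck 1, total now 35
augment #6: 3→7→8→6 bottleneck 2, total now 37
augment #7: 3→9→4→6 bottleneck 1, total now 38
augment #8: 3→9→10→6 bottleneck 6, total now 44
augment #9: 3→1→5→10→6 bottleneck 4, total now 48
augment #10: 3→9→4→11→6 bottleneck 1, total now 49
augment #11: 3→9→0→4→11→6 bottleneck 3, total now 52
augment #12: 3→9→0→4→11→8→6 bottleneck 7, total now 59

Maximum flow value: 59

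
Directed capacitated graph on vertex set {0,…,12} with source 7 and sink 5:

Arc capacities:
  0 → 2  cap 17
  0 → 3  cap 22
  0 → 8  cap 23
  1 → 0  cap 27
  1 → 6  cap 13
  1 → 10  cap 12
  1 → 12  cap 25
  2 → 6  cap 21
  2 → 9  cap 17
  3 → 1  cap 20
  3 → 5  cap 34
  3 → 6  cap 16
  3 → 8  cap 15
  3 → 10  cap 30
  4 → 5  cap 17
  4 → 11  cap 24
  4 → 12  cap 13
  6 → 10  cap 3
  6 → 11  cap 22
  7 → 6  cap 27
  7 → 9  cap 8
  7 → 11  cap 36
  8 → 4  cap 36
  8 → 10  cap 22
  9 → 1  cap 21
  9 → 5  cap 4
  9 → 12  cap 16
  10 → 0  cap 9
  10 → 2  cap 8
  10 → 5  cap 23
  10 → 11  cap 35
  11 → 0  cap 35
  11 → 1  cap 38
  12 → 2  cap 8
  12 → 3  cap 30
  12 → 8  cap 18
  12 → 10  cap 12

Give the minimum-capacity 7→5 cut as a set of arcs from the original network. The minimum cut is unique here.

augment #1: 7→9→5 push 4
augment #2: 7→6→10→5 push 3
augment #3: 7→9→1→10→5 push 4
augment #4: 7→11→0→3→5 push 22
augment #5: 7→11→1→10→5 push 8
augment #6: 7→11→0→8→4→5 push 6
augment #7: 7→6→11→0→8→4→5 push 7
augment #8: 7→6→11→1→12→3→5 push 12
augment #9: 7→6→11→1→12→10→5 push 3
max flow = 69; residual-reachable set from 7 gives S-side
cut edges (S→T): {(6,10), (6,11), (7,9), (7,11)} total cap 69

Min-cut arcs: {(6,10), (6,11), (7,9), (7,11)} (total capacity 69)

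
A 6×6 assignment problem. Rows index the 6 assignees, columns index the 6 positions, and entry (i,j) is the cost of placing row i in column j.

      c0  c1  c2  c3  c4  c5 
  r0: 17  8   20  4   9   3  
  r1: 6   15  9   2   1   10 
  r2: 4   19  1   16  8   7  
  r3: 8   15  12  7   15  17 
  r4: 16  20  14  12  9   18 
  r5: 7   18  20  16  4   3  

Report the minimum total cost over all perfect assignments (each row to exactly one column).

Minimum assignment cost: 31

optimal assignment: row0→col1 (cost 8), row1→col3 (cost 2), row2→col2 (cost 1), row3→col0 (cost 8), row4→col4 (cost 9), row5→col5 (cost 3)
total = 8 + 2 + 1 + 8 + 9 + 3 = 31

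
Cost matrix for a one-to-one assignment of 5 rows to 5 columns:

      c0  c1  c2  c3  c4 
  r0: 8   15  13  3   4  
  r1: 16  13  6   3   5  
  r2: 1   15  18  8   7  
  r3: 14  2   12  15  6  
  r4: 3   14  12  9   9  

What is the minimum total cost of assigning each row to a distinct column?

one of 2 optimal assignments: row0→col3 (cost 3), row1→col2 (cost 6), row2→col0 (cost 1), row3→col1 (cost 2), row4→col4 (cost 9)
total = 3 + 6 + 1 + 2 + 9 = 21

Minimum assignment cost: 21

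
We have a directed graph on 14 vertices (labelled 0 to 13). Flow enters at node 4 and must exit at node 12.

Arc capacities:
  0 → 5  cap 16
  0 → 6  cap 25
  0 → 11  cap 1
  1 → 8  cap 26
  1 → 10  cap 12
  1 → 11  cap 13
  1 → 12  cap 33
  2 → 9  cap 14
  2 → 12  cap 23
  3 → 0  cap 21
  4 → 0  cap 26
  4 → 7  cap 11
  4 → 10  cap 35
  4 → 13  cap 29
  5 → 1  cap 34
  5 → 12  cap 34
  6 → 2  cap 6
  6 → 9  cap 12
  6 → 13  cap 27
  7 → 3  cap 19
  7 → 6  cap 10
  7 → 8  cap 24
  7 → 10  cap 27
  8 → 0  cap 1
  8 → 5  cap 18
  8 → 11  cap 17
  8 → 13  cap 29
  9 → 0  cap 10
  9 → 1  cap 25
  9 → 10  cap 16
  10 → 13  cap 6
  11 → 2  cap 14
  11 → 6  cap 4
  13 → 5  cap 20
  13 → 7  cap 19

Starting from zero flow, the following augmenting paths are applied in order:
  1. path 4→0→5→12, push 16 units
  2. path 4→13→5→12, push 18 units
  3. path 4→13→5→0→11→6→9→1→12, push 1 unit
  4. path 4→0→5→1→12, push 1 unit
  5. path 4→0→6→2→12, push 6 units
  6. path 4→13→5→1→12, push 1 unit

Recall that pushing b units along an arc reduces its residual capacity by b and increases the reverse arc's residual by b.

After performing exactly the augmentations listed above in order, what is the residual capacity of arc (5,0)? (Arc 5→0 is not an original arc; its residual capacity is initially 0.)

Residual capacity of (5,0): 16

after path 1 (4→0→5→12, push 16): res(5,0)=16
after path 2 (4→13→5→12, push 18): res(5,0)=16
after path 3 (4→13→5→0→11→6→9→1→12, push 1): res(5,0)=15
after path 4 (4→0→5→1→12, push 1): res(5,0)=16
after path 5 (4→0→6→2→12, push 6): res(5,0)=16
after path 6 (4→13→5→1→12, push 1): res(5,0)=16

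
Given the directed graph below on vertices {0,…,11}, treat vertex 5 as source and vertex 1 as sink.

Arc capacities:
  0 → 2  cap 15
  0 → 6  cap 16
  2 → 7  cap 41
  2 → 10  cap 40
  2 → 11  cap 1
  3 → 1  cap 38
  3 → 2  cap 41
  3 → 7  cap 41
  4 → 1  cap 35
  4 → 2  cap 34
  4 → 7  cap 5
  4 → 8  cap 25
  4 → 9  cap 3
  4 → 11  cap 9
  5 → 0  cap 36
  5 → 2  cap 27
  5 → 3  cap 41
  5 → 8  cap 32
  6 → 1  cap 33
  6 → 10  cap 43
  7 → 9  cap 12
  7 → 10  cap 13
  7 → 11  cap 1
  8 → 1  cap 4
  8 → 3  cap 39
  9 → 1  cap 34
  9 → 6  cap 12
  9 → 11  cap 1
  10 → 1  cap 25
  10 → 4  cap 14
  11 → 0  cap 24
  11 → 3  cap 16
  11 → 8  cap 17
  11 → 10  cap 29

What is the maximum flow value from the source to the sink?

Maximum flow value: 109

augment #1: 5→3→1 bottleneck 38, total now 38
augment #2: 5→8→1 bottleneck 4, total now 42
augment #3: 5→0→6→1 bottleneck 16, total now 58
augment #4: 5→2→10→1 bottleneck 25, total now 83
augment #5: 5→2→7→9→1 bottleneck 2, total now 85
augment #6: 5→3→7→9→1 bottleneck 3, total now 88
augment #7: 5→0→2→7→9→1 bottleneck 7, total now 95
augment #8: 5→0→2→10→4→1 bottleneck 8, total now 103
augment #9: 5→8→3→2→10→4→1 bottleneck 6, total now 109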